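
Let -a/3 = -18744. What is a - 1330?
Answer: 54902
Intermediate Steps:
a = 56232 (a = -3*(-18744) = 56232)
a - 1330 = 56232 - 1330 = 54902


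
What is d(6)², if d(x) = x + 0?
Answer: 36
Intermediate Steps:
d(x) = x
d(6)² = 6² = 36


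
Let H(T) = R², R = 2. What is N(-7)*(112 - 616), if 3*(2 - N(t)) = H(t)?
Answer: -336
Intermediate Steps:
H(T) = 4 (H(T) = 2² = 4)
N(t) = ⅔ (N(t) = 2 - ⅓*4 = 2 - 4/3 = ⅔)
N(-7)*(112 - 616) = 2*(112 - 616)/3 = (⅔)*(-504) = -336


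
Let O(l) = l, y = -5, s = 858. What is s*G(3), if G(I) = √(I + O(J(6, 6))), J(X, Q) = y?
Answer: 858*I*√2 ≈ 1213.4*I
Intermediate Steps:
J(X, Q) = -5
G(I) = √(-5 + I) (G(I) = √(I - 5) = √(-5 + I))
s*G(3) = 858*√(-5 + 3) = 858*√(-2) = 858*(I*√2) = 858*I*√2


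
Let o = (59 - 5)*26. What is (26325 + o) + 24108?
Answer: 51837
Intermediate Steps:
o = 1404 (o = 54*26 = 1404)
(26325 + o) + 24108 = (26325 + 1404) + 24108 = 27729 + 24108 = 51837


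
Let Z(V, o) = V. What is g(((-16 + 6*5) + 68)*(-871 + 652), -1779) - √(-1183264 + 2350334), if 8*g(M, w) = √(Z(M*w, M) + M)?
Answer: -√1167070 + √7982331/4 ≈ -373.98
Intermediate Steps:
g(M, w) = √(M + M*w)/8 (g(M, w) = √(M*w + M)/8 = √(M + M*w)/8)
g(((-16 + 6*5) + 68)*(-871 + 652), -1779) - √(-1183264 + 2350334) = √((((-16 + 6*5) + 68)*(-871 + 652))*(1 - 1779))/8 - √(-1183264 + 2350334) = √((((-16 + 30) + 68)*(-219))*(-1778))/8 - √1167070 = √(((14 + 68)*(-219))*(-1778))/8 - √1167070 = √((82*(-219))*(-1778))/8 - √1167070 = √(-17958*(-1778))/8 - √1167070 = √31929324/8 - √1167070 = (2*√7982331)/8 - √1167070 = √7982331/4 - √1167070 = -√1167070 + √7982331/4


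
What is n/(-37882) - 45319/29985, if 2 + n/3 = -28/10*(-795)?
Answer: -958417139/567945885 ≈ -1.6875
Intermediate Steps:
n = 6672 (n = -6 + 3*(-28/10*(-795)) = -6 + 3*(-28*1/10*(-795)) = -6 + 3*(-14/5*(-795)) = -6 + 3*2226 = -6 + 6678 = 6672)
n/(-37882) - 45319/29985 = 6672/(-37882) - 45319/29985 = 6672*(-1/37882) - 45319*1/29985 = -3336/18941 - 45319/29985 = -958417139/567945885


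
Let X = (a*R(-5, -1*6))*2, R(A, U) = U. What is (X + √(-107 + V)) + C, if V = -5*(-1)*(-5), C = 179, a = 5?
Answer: 119 + 2*I*√33 ≈ 119.0 + 11.489*I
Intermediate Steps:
V = -25 (V = 5*(-5) = -25)
X = -60 (X = (5*(-1*6))*2 = (5*(-6))*2 = -30*2 = -60)
(X + √(-107 + V)) + C = (-60 + √(-107 - 25)) + 179 = (-60 + √(-132)) + 179 = (-60 + 2*I*√33) + 179 = 119 + 2*I*√33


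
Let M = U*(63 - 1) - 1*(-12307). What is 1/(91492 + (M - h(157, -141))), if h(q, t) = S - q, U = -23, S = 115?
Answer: 1/102415 ≈ 9.7642e-6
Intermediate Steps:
M = 10881 (M = -23*(63 - 1) - 1*(-12307) = -23*62 + 12307 = -1426 + 12307 = 10881)
h(q, t) = 115 - q
1/(91492 + (M - h(157, -141))) = 1/(91492 + (10881 - (115 - 1*157))) = 1/(91492 + (10881 - (115 - 157))) = 1/(91492 + (10881 - 1*(-42))) = 1/(91492 + (10881 + 42)) = 1/(91492 + 10923) = 1/102415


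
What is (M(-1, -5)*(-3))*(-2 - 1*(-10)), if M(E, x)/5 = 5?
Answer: -600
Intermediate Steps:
M(E, x) = 25 (M(E, x) = 5*5 = 25)
(M(-1, -5)*(-3))*(-2 - 1*(-10)) = (25*(-3))*(-2 - 1*(-10)) = -75*(-2 + 10) = -75*8 = -600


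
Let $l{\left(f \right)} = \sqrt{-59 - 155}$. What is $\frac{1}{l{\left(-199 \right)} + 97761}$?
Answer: $\frac{97761}{9557213335} - \frac{i \sqrt{214}}{9557213335} \approx 1.0229 \cdot 10^{-5} - 1.5306 \cdot 10^{-9} i$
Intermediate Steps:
$l{\left(f \right)} = i \sqrt{214}$ ($l{\left(f \right)} = \sqrt{-214} = i \sqrt{214}$)
$\frac{1}{l{\left(-199 \right)} + 97761} = \frac{1}{i \sqrt{214} + 97761} = \frac{1}{97761 + i \sqrt{214}}$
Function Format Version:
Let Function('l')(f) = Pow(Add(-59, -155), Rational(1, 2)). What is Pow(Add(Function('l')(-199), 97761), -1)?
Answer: Add(Rational(97761, 9557213335), Mul(Rational(-1, 9557213335), I, Pow(214, Rational(1, 2)))) ≈ Add(1.0229e-5, Mul(-1.5306e-9, I))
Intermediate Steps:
Function('l')(f) = Mul(I, Pow(214, Rational(1, 2))) (Function('l')(f) = Pow(-214, Rational(1, 2)) = Mul(I, Pow(214, Rational(1, 2))))
Pow(Add(Function('l')(-199), 97761), -1) = Pow(Add(Mul(I, Pow(214, Rational(1, 2))), 97761), -1) = Pow(Add(97761, Mul(I, Pow(214, Rational(1, 2)))), -1)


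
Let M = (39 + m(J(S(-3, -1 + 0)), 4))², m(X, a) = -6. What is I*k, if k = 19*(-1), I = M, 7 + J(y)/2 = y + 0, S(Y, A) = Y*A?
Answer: -20691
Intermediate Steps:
S(Y, A) = A*Y
J(y) = -14 + 2*y (J(y) = -14 + 2*(y + 0) = -14 + 2*y)
M = 1089 (M = (39 - 6)² = 33² = 1089)
I = 1089
k = -19
I*k = 1089*(-19) = -20691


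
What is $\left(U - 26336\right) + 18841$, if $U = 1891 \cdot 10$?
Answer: $11415$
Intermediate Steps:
$U = 18910$
$\left(U - 26336\right) + 18841 = \left(18910 - 26336\right) + 18841 = -7426 + 18841 = 11415$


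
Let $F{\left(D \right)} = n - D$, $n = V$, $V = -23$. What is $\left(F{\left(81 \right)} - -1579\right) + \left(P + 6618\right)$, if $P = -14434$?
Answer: $-6341$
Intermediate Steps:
$n = -23$
$F{\left(D \right)} = -23 - D$
$\left(F{\left(81 \right)} - -1579\right) + \left(P + 6618\right) = \left(\left(-23 - 81\right) - -1579\right) + \left(-14434 + 6618\right) = \left(\left(-23 - 81\right) + \left(-8338 + 9917\right)\right) - 7816 = \left(-104 + 1579\right) - 7816 = 1475 - 7816 = -6341$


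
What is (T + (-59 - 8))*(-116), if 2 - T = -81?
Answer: -1856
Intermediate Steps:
T = 83 (T = 2 - 1*(-81) = 2 + 81 = 83)
(T + (-59 - 8))*(-116) = (83 + (-59 - 8))*(-116) = (83 - 67)*(-116) = 16*(-116) = -1856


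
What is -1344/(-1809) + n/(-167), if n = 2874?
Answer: -1658206/100701 ≈ -16.467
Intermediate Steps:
-1344/(-1809) + n/(-167) = -1344/(-1809) + 2874/(-167) = -1344*(-1/1809) + 2874*(-1/167) = 448/603 - 2874/167 = -1658206/100701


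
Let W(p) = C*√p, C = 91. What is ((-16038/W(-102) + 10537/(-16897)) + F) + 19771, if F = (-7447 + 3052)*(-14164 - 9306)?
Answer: 1743270593100/16897 + 2673*I*√102/1547 ≈ 1.0317e+8 + 17.451*I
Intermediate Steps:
F = 103150650 (F = -4395*(-23470) = 103150650)
W(p) = 91*√p
((-16038/W(-102) + 10537/(-16897)) + F) + 19771 = ((-16038*(-I*√102/9282) + 10537/(-16897)) + 103150650) + 19771 = ((-16038*(-I*√102/9282) + 10537*(-1/16897)) + 103150650) + 19771 = ((-16038*(-I*√102/9282) - 10537/16897) + 103150650) + 19771 = ((-(-2673)*I*√102/1547 - 10537/16897) + 103150650) + 19771 = ((2673*I*√102/1547 - 10537/16897) + 103150650) + 19771 = ((-10537/16897 + 2673*I*√102/1547) + 103150650) + 19771 = (1742936522513/16897 + 2673*I*√102/1547) + 19771 = 1743270593100/16897 + 2673*I*√102/1547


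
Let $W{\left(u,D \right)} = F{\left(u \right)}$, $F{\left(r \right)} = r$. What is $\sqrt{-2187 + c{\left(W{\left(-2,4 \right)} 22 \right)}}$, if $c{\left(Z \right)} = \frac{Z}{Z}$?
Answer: $i \sqrt{2186} \approx 46.755 i$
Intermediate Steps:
$W{\left(u,D \right)} = u$
$c{\left(Z \right)} = 1$
$\sqrt{-2187 + c{\left(W{\left(-2,4 \right)} 22 \right)}} = \sqrt{-2187 + 1} = \sqrt{-2186} = i \sqrt{2186}$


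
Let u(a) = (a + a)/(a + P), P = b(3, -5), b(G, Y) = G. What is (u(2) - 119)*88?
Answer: -52008/5 ≈ -10402.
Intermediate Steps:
P = 3
u(a) = 2*a/(3 + a) (u(a) = (a + a)/(a + 3) = (2*a)/(3 + a) = 2*a/(3 + a))
(u(2) - 119)*88 = (2*2/(3 + 2) - 119)*88 = (2*2/5 - 119)*88 = (2*2*(1/5) - 119)*88 = (4/5 - 119)*88 = -591/5*88 = -52008/5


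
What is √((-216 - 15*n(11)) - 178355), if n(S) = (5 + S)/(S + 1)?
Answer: I*√178591 ≈ 422.6*I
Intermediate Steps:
n(S) = (5 + S)/(1 + S)
√((-216 - 15*n(11)) - 178355) = √((-216 - 15*(5 + 11)/(1 + 11)) - 178355) = √((-216 - 15*16/12) - 178355) = √((-216 - 5*16/4) - 178355) = √((-216 - 15*4/3) - 178355) = √((-216 - 20) - 178355) = √(-236 - 178355) = √(-178591) = I*√178591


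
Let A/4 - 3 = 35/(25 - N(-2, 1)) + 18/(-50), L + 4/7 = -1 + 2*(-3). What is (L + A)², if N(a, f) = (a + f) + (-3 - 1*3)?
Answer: 106275481/1960000 ≈ 54.222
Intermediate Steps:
L = -53/7 (L = -4/7 + (-1 + 2*(-3)) = -4/7 + (-1 - 6) = -4/7 - 7 = -53/7 ≈ -7.5714)
N(a, f) = -6 + a + f (N(a, f) = (a + f) + (-3 - 3) = (a + f) - 6 = -6 + a + f)
A = 2987/200 (A = 12 + 4*(35/(25 - (-6 - 2 + 1)) + 18/(-50)) = 12 + 4*(35/(25 - 1*(-7)) + 18*(-1/50)) = 12 + 4*(35/(25 + 7) - 9/25) = 12 + 4*(35/32 - 9/25) = 12 + 4*(587/800) = 12 + 587/200 = 2987/200 ≈ 14.935)
(L + A)² = (-53/7 + 2987/200)² = (10309/1400)² = 106275481/1960000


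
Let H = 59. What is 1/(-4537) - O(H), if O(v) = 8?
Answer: -36297/4537 ≈ -8.0002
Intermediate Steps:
1/(-4537) - O(H) = 1/(-4537) - 1*8 = -1/4537 - 8 = -36297/4537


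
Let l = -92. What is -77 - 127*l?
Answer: 11607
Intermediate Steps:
-77 - 127*l = -77 - 127*(-92) = -77 + 11684 = 11607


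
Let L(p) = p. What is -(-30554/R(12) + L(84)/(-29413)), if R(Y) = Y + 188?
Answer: 449350801/2941300 ≈ 152.77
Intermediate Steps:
R(Y) = 188 + Y
-(-30554/R(12) + L(84)/(-29413)) = -(-30554/(188 + 12) + 84/(-29413)) = -(-30554/200 + 84*(-1/29413)) = -(-30554*1/200 - 84/29413) = -(-15277/100 - 84/29413) = -1*(-449350801/2941300) = 449350801/2941300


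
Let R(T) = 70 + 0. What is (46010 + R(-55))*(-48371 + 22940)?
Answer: -1171860480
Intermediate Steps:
R(T) = 70
(46010 + R(-55))*(-48371 + 22940) = (46010 + 70)*(-48371 + 22940) = 46080*(-25431) = -1171860480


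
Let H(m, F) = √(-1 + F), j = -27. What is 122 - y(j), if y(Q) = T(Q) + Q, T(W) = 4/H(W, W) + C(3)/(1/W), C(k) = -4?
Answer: 41 + 2*I*√7/7 ≈ 41.0 + 0.75593*I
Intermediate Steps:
T(W) = -4*W + 4/√(-1 + W) (T(W) = 4/(√(-1 + W)) - 4*W = 4/√(-1 + W) - 4*W = -4*W + 4/√(-1 + W))
y(Q) = -3*Q + 4/√(-1 + Q) (y(Q) = (-4*Q + 4/√(-1 + Q)) + Q = -3*Q + 4/√(-1 + Q))
122 - y(j) = 122 - (-3*(-27) + 4/√(-1 - 27)) = 122 - (81 + 4/√(-28)) = 122 - (81 + 4*(-I*√7/14)) = 122 - (81 - 2*I*√7/7) = 122 + (-81 + 2*I*√7/7) = 41 + 2*I*√7/7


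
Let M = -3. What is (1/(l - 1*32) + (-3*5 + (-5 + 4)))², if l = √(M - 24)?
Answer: 27*(1824*√3 + 9491*I)/(192*√3 + 997*I) ≈ 256.98 + 0.15851*I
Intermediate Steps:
l = 3*I*√3 (l = √(-3 - 24) = √(-27) = 3*I*√3 ≈ 5.1962*I)
(1/(l - 1*32) + (-3*5 + (-5 + 4)))² = (1/(3*I*√3 - 1*32) + (-3*5 + (-5 + 4)))² = (1/(3*I*√3 - 32) + (-15 - 1))² = (1/(-32 + 3*I*√3) - 16)² = (-16 + 1/(-32 + 3*I*√3))²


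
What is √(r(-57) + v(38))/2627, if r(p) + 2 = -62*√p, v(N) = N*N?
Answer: √(1442 - 62*I*√57)/2627 ≈ 0.01464 - 0.0023166*I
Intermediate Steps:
v(N) = N²
r(p) = -2 - 62*√p
√(r(-57) + v(38))/2627 = √((-2 - 62*I*√57) + 38²)/2627 = √((-2 - 62*I*√57) + 1444)*(1/2627) = √(1442 - 62*I*√57)*(1/2627) = √(1442 - 62*I*√57)/2627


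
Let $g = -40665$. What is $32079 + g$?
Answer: $-8586$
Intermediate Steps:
$32079 + g = 32079 - 40665 = -8586$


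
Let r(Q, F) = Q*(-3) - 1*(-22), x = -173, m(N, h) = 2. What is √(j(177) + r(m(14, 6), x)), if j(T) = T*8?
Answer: 2*√358 ≈ 37.842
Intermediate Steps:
r(Q, F) = 22 - 3*Q (r(Q, F) = -3*Q + 22 = 22 - 3*Q)
j(T) = 8*T
√(j(177) + r(m(14, 6), x)) = √(8*177 + (22 - 3*2)) = √(1416 + (22 - 6)) = √(1416 + 16) = √1432 = 2*√358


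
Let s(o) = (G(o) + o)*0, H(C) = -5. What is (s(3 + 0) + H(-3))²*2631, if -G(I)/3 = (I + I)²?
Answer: 65775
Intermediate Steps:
G(I) = -12*I² (G(I) = -3*(I + I)² = -3*4*I² = -12*I²)
s(o) = 0 (s(o) = (-12*o² + o)*0 = (o - 12*o²)*0 = 0)
(s(3 + 0) + H(-3))²*2631 = (0 - 5)²*2631 = (-5)²*2631 = 25*2631 = 65775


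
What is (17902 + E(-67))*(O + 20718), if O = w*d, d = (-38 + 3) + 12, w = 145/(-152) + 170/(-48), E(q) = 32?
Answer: 14189616931/38 ≈ 3.7341e+8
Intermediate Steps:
w = -1025/228 (w = 145*(-1/152) + 170*(-1/48) = -145/152 - 85/24 = -1025/228 ≈ -4.4956)
d = -23 (d = -35 + 12 = -23)
O = 23575/228 (O = -1025/228*(-23) = 23575/228 ≈ 103.40)
(17902 + E(-67))*(O + 20718) = (17902 + 32)*(23575/228 + 20718) = 17934*(4747279/228) = 14189616931/38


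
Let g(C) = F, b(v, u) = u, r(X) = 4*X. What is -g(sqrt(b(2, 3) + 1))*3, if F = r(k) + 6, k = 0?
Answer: -18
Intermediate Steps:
F = 6 (F = 4*0 + 6 = 0 + 6 = 6)
g(C) = 6
-g(sqrt(b(2, 3) + 1))*3 = -1*6*3 = -6*3 = -18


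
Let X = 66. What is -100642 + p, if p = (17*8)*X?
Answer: -91666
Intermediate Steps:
p = 8976 (p = (17*8)*66 = 136*66 = 8976)
-100642 + p = -100642 + 8976 = -91666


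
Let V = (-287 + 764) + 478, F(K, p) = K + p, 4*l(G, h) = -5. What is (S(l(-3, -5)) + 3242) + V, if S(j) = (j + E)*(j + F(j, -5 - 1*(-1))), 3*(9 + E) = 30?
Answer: 33589/8 ≈ 4198.6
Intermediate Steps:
E = 1 (E = -9 + (1/3)*30 = -9 + 10 = 1)
l(G, h) = -5/4 (l(G, h) = (1/4)*(-5) = -5/4)
V = 955 (V = 477 + 478 = 955)
S(j) = (1 + j)*(-4 + 2*j) (S(j) = (j + 1)*(j + (j + (-5 - 1*(-1)))) = (1 + j)*(j + (j + (-5 + 1))) = (1 + j)*(j + (j - 4)) = (1 + j)*(j + (-4 + j)) = (1 + j)*(-4 + 2*j))
(S(l(-3, -5)) + 3242) + V = ((-4 - 2*(-5/4) + 2*(-5/4)**2) + 3242) + 955 = ((-4 + 5/2 + 2*(25/16)) + 3242) + 955 = ((-4 + 5/2 + 25/8) + 3242) + 955 = (13/8 + 3242) + 955 = 25949/8 + 955 = 33589/8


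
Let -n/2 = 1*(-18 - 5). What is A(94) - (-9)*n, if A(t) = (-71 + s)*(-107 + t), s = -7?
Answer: 1428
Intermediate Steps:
n = 46 (n = -2*(-18 - 5) = -2*(-23) = 46)
A(t) = 8346 - 78*t (A(t) = (-71 - 7)*(-107 + t) = -78*(-107 + t) = 8346 - 78*t)
A(94) - (-9)*n = (8346 - 78*94) - (-9)*46 = (8346 - 7332) - 1*(-414) = 1014 + 414 = 1428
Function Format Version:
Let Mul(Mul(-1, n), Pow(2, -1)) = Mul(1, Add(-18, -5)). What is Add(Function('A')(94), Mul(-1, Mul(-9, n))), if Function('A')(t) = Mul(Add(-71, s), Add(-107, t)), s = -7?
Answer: 1428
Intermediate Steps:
n = 46 (n = Mul(-2, Mul(1, Add(-18, -5))) = Mul(-2, Mul(1, -23)) = Mul(-2, -23) = 46)
Function('A')(t) = Add(8346, Mul(-78, t)) (Function('A')(t) = Mul(Add(-71, -7), Add(-107, t)) = Mul(-78, Add(-107, t)) = Add(8346, Mul(-78, t)))
Add(Function('A')(94), Mul(-1, Mul(-9, n))) = Add(Add(8346, Mul(-78, 94)), Mul(-1, Mul(-9, 46))) = Add(Add(8346, -7332), Mul(-1, -414)) = Add(1014, 414) = 1428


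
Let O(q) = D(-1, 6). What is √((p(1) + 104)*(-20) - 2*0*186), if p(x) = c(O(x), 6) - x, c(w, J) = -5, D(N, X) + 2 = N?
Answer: 14*I*√10 ≈ 44.272*I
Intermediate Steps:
D(N, X) = -2 + N
O(q) = -3 (O(q) = -2 - 1 = -3)
p(x) = -5 - x
√((p(1) + 104)*(-20) - 2*0*186) = √(((-5 - 1*1) + 104)*(-20) - 2*0*186) = √(((-5 - 1) + 104)*(-20) + 0*186) = √((-6 + 104)*(-20) + 0) = √(98*(-20) + 0) = √(-1960 + 0) = √(-1960) = 14*I*√10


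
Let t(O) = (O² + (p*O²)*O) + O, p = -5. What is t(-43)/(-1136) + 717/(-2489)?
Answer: -994774261/2827504 ≈ -351.82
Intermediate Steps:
t(O) = O + O² - 5*O³ (t(O) = (O² + (-5*O²)*O) + O = (O² - 5*O³) + O = O + O² - 5*O³)
t(-43)/(-1136) + 717/(-2489) = -43*(1 - 43 - 5*(-43)²)/(-1136) + 717/(-2489) = -43*(1 - 43 - 5*1849)*(-1/1136) + 717*(-1/2489) = -43*(1 - 43 - 9245)*(-1/1136) - 717/2489 = -43*(-9287)*(-1/1136) - 717/2489 = 399341*(-1/1136) - 717/2489 = -399341/1136 - 717/2489 = -994774261/2827504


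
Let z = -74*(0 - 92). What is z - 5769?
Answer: 1039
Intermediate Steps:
z = 6808 (z = -74*(-92) = 6808)
z - 5769 = 6808 - 5769 = 1039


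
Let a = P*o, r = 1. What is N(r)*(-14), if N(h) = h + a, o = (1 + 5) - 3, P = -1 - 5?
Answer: 238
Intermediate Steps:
P = -6
o = 3 (o = 6 - 3 = 3)
a = -18 (a = -6*3 = -18)
N(h) = -18 + h (N(h) = h - 18 = -18 + h)
N(r)*(-14) = (-18 + 1)*(-14) = -17*(-14) = 238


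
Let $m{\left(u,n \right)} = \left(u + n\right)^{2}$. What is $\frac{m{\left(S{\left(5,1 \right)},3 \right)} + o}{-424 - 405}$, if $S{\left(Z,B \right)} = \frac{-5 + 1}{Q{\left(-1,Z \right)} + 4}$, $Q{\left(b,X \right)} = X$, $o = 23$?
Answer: $- \frac{2392}{67149} \approx -0.035622$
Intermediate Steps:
$S{\left(Z,B \right)} = - \frac{4}{4 + Z}$ ($S{\left(Z,B \right)} = \frac{-5 + 1}{Z + 4} = - \frac{4}{4 + Z}$)
$m{\left(u,n \right)} = \left(n + u\right)^{2}$
$\frac{m{\left(S{\left(5,1 \right)},3 \right)} + o}{-424 - 405} = \frac{\left(3 - \frac{4}{4 + 5}\right)^{2} + 23}{-424 - 405} = \frac{\left(3 - \frac{4}{9}\right)^{2} + 23}{-829} = \left(\left(3 - \frac{4}{9}\right)^{2} + 23\right) \left(- \frac{1}{829}\right) = \left(\left(\frac{23}{9}\right)^{2} + 23\right) \left(- \frac{1}{829}\right) = \left(\frac{529}{81} + 23\right) \left(- \frac{1}{829}\right) = \frac{2392}{81} \left(- \frac{1}{829}\right) = - \frac{2392}{67149}$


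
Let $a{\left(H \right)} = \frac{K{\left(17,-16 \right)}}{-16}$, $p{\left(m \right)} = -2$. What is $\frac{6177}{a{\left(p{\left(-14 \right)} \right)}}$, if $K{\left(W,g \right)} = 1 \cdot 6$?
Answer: $-16472$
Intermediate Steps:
$K{\left(W,g \right)} = 6$
$a{\left(H \right)} = - \frac{3}{8}$ ($a{\left(H \right)} = \frac{6}{-16} = 6 \left(- \frac{1}{16}\right) = - \frac{3}{8}$)
$\frac{6177}{a{\left(p{\left(-14 \right)} \right)}} = \frac{6177}{- \frac{3}{8}} = 6177 \left(- \frac{8}{3}\right) = -16472$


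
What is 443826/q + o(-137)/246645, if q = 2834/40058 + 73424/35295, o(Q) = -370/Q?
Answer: 163104040383759358108/790498198705131 ≈ 2.0633e+5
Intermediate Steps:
q = 116970947/54378735 (q = 2834*(1/40058) + 73424*(1/35295) = 1417/20029 + 5648/2715 = 116970947/54378735 ≈ 2.1510)
443826/q + o(-137)/246645 = 443826/(116970947/54378735) - 370/(-137)/246645 = 443826*(54378735/116970947) - 370*(-1/137)*(1/246645) = 24134696440110/116970947 + (370/137)*(1/246645) = 24134696440110/116970947 + 74/6758073 = 163104040383759358108/790498198705131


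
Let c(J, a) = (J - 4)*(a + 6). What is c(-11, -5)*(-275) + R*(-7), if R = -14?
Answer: 4223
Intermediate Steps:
c(J, a) = (-4 + J)*(6 + a)
c(-11, -5)*(-275) + R*(-7) = (-24 - 4*(-5) + 6*(-11) - 11*(-5))*(-275) - 14*(-7) = (-24 + 20 - 66 + 55)*(-275) + 98 = -15*(-275) + 98 = 4125 + 98 = 4223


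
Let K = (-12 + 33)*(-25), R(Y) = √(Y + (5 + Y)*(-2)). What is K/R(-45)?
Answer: -15*√35 ≈ -88.741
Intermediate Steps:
R(Y) = √(-10 - Y) (R(Y) = √(Y + (-10 - 2*Y)) = √(-10 - Y))
K = -525 (K = 21*(-25) = -525)
K/R(-45) = -525/√(-10 - 1*(-45)) = -525/√(-10 + 45) = -525*√35/35 = -15*√35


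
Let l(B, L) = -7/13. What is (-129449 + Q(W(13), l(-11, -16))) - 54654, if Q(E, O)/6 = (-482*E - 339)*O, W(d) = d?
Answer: -2115929/13 ≈ -1.6276e+5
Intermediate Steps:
l(B, L) = -7/13 (l(B, L) = -7*1/13 = -7/13)
Q(E, O) = 6*O*(-339 - 482*E) (Q(E, O) = 6*((-482*E - 339)*O) = 6*((-339 - 482*E)*O) = 6*(O*(-339 - 482*E)) = 6*O*(-339 - 482*E))
(-129449 + Q(W(13), l(-11, -16))) - 54654 = (-129449 - 6*(-7/13)*(339 + 482*13)) - 54654 = (-129449 - 6*(-7/13)*(339 + 6266)) - 54654 = (-129449 - 6*(-7/13)*6605) - 54654 = (-129449 + 277410/13) - 54654 = -1405427/13 - 54654 = -2115929/13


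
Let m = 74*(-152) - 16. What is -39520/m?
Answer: 1235/352 ≈ 3.5085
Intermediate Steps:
m = -11264 (m = -11248 - 16 = -11264)
-39520/m = -39520/(-11264) = -39520*(-1/11264) = 1235/352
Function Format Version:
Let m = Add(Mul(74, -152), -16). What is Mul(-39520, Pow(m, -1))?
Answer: Rational(1235, 352) ≈ 3.5085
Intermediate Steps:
m = -11264 (m = Add(-11248, -16) = -11264)
Mul(-39520, Pow(m, -1)) = Mul(-39520, Pow(-11264, -1)) = Mul(-39520, Rational(-1, 11264)) = Rational(1235, 352)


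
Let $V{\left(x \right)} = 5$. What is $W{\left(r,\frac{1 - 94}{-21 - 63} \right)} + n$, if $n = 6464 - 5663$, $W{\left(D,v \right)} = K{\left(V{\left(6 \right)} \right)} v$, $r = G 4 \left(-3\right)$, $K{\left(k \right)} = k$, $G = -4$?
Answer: $\frac{22583}{28} \approx 806.54$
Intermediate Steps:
$r = 48$ ($r = \left(-4\right) 4 \left(-3\right) = \left(-16\right) \left(-3\right) = 48$)
$W{\left(D,v \right)} = 5 v$
$n = 801$
$W{\left(r,\frac{1 - 94}{-21 - 63} \right)} + n = 5 \frac{1 - 94}{-21 - 63} + 801 = 5 \left(- \frac{93}{-84}\right) + 801 = 5 \left(\left(-93\right) \left(- \frac{1}{84}\right)\right) + 801 = 5 \cdot \frac{31}{28} + 801 = \frac{155}{28} + 801 = \frac{22583}{28}$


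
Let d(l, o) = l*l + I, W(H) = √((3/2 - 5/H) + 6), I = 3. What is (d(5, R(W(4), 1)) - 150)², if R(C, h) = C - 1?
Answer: 14884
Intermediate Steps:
W(H) = √(15/2 - 5/H) (W(H) = √((3*(½) - 5/H) + 6) = √((3/2 - 5/H) + 6) = √(15/2 - 5/H))
R(C, h) = -1 + C
d(l, o) = 3 + l² (d(l, o) = l*l + 3 = l² + 3 = 3 + l²)
(d(5, R(W(4), 1)) - 150)² = ((3 + 5²) - 150)² = ((3 + 25) - 150)² = (28 - 150)² = (-122)² = 14884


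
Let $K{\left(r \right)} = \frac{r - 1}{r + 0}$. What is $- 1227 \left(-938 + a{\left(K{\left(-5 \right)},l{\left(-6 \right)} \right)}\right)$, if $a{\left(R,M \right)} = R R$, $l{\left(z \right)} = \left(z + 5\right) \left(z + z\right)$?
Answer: $\frac{28728978}{25} \approx 1.1492 \cdot 10^{6}$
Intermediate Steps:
$K{\left(r \right)} = \frac{-1 + r}{r}$
$l{\left(z \right)} = 2 z \left(5 + z\right)$ ($l{\left(z \right)} = \left(5 + z\right) 2 z = 2 z \left(5 + z\right)$)
$a{\left(R,M \right)} = R^{2}$
$- 1227 \left(-938 + a{\left(K{\left(-5 \right)},l{\left(-6 \right)} \right)}\right) = - 1227 \left(-938 + \left(\frac{-1 - 5}{-5}\right)^{2}\right) = - 1227 \left(-938 + \left(\left(- \frac{1}{5}\right) \left(-6\right)\right)^{2}\right) = - 1227 \left(-938 + \left(\frac{6}{5}\right)^{2}\right) = - 1227 \left(-938 + \frac{36}{25}\right) = \left(-1227\right) \left(- \frac{23414}{25}\right) = \frac{28728978}{25}$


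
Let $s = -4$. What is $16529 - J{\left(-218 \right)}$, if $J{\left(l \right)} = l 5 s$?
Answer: $12169$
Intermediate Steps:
$J{\left(l \right)} = - 20 l$ ($J{\left(l \right)} = l 5 \left(-4\right) = 5 l \left(-4\right) = - 20 l$)
$16529 - J{\left(-218 \right)} = 16529 - \left(-20\right) \left(-218\right) = 16529 - 4360 = 12169$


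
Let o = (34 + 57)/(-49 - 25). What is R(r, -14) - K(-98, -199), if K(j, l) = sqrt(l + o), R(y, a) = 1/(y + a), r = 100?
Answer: 1/86 - I*sqrt(1096458)/74 ≈ 0.011628 - 14.15*I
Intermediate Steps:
o = -91/74 (o = 91/(-74) = 91*(-1/74) = -91/74 ≈ -1.2297)
R(y, a) = 1/(a + y)
K(j, l) = sqrt(-91/74 + l) (K(j, l) = sqrt(l - 91/74) = sqrt(-91/74 + l))
R(r, -14) - K(-98, -199) = 1/(-14 + 100) - sqrt(-6734 + 5476*(-199))/74 = 1/86 - sqrt(-6734 - 1089724)/74 = 1/86 - sqrt(-1096458)/74 = 1/86 - I*sqrt(1096458)/74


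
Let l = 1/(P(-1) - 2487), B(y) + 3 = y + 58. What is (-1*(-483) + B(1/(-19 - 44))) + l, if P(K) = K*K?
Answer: 84257935/156618 ≈ 537.98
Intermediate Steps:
B(y) = 55 + y (B(y) = -3 + (y + 58) = -3 + (58 + y) = 55 + y)
P(K) = K²
l = -1/2486 (l = 1/((-1)² - 2487) = 1/(1 - 2487) = 1/(-2486) = -1/2486 ≈ -0.00040225)
(-1*(-483) + B(1/(-19 - 44))) + l = (-1*(-483) + (55 + 1/(-19 - 44))) - 1/2486 = (483 + (55 + 1/(-63))) - 1/2486 = (483 + (55 - 1/63)) - 1/2486 = (483 + 3464/63) - 1/2486 = 33893/63 - 1/2486 = 84257935/156618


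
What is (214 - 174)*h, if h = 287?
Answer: 11480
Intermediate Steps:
(214 - 174)*h = (214 - 174)*287 = 40*287 = 11480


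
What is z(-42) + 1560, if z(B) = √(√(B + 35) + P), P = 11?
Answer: 1560 + √(11 + I*√7) ≈ 1563.3 + 0.39605*I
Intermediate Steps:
z(B) = √(11 + √(35 + B)) (z(B) = √(√(B + 35) + 11) = √(√(35 + B) + 11) = √(11 + √(35 + B)))
z(-42) + 1560 = √(11 + √(35 - 42)) + 1560 = √(11 + √(-7)) + 1560 = √(11 + I*√7) + 1560 = 1560 + √(11 + I*√7)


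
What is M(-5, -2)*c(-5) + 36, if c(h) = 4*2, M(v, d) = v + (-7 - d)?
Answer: -44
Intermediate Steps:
M(v, d) = -7 + v - d
c(h) = 8
M(-5, -2)*c(-5) + 36 = (-7 - 5 - 1*(-2))*8 + 36 = (-7 - 5 + 2)*8 + 36 = -10*8 + 36 = -80 + 36 = -44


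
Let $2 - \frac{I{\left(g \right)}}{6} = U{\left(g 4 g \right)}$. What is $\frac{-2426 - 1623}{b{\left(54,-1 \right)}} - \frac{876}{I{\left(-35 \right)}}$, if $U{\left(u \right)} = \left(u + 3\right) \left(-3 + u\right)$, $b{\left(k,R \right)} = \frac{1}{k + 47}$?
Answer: $- \frac{9818860991415}{24009989} \approx -4.0895 \cdot 10^{5}$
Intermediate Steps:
$b{\left(k,R \right)} = \frac{1}{47 + k}$
$U{\left(u \right)} = \left(-3 + u\right) \left(3 + u\right)$ ($U{\left(u \right)} = \left(3 + u\right) \left(-3 + u\right) = \left(-3 + u\right) \left(3 + u\right)$)
$I{\left(g \right)} = 66 - 96 g^{4}$ ($I{\left(g \right)} = 12 - 6 \left(-9 + \left(g 4 g\right)^{2}\right) = 12 - 6 \left(-9 + \left(4 g g\right)^{2}\right) = 12 - 6 \left(-9 + \left(4 g^{2}\right)^{2}\right) = 12 - 6 \left(-9 + 16 g^{4}\right) = 12 - \left(-54 + 96 g^{4}\right) = 66 - 96 g^{4}$)
$\frac{-2426 - 1623}{b{\left(54,-1 \right)}} - \frac{876}{I{\left(-35 \right)}} = \frac{-2426 - 1623}{\frac{1}{47 + 54}} - \frac{876}{66 - 96 \left(-35\right)^{4}} = \frac{-2426 - 1623}{\frac{1}{101}} - \frac{876}{66 - 144060000} = - 4049 \frac{1}{\frac{1}{101}} - \frac{876}{66 - 144060000} = \left(-4049\right) 101 - \frac{876}{-144059934} = -408949 - - \frac{146}{24009989} = -408949 + \frac{146}{24009989} = - \frac{9818860991415}{24009989}$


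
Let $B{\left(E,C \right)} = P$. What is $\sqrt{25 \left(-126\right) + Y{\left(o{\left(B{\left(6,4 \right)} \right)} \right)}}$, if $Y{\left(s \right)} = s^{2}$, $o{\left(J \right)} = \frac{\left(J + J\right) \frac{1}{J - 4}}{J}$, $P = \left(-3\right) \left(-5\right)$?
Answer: $\frac{i \sqrt{381146}}{11} \approx 56.125 i$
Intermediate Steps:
$P = 15$
$B{\left(E,C \right)} = 15$
$o{\left(J \right)} = \frac{2}{-4 + J}$ ($o{\left(J \right)} = \frac{2 J \frac{1}{-4 + J}}{J} = \frac{2}{-4 + J}$)
$\sqrt{25 \left(-126\right) + Y{\left(o{\left(B{\left(6,4 \right)} \right)} \right)}} = \sqrt{25 \left(-126\right) + \left(\frac{2}{-4 + 15}\right)^{2}} = \sqrt{-3150 + \left(\frac{2}{11}\right)^{2}} = \sqrt{-3150 + \frac{4}{121}} = \sqrt{- \frac{381146}{121}} = \frac{i \sqrt{381146}}{11}$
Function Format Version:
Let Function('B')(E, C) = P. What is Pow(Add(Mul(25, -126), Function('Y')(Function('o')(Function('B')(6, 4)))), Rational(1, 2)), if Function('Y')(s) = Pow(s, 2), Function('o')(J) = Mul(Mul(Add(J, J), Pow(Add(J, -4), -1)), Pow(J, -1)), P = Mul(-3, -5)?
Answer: Mul(Rational(1, 11), I, Pow(381146, Rational(1, 2))) ≈ Mul(56.125, I)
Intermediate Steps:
P = 15
Function('B')(E, C) = 15
Function('o')(J) = Mul(2, Pow(Add(-4, J), -1)) (Function('o')(J) = Mul(Mul(Mul(2, J), Pow(Add(-4, J), -1)), Pow(J, -1)) = Mul(Mul(2, J, Pow(Add(-4, J), -1)), Pow(J, -1)) = Mul(2, Pow(Add(-4, J), -1)))
Pow(Add(Mul(25, -126), Function('Y')(Function('o')(Function('B')(6, 4)))), Rational(1, 2)) = Pow(Add(Mul(25, -126), Pow(Mul(2, Pow(Add(-4, 15), -1)), 2)), Rational(1, 2)) = Pow(Add(-3150, Pow(Mul(2, Pow(11, -1)), 2)), Rational(1, 2)) = Pow(Add(-3150, Pow(Mul(2, Rational(1, 11)), 2)), Rational(1, 2)) = Pow(Add(-3150, Pow(Rational(2, 11), 2)), Rational(1, 2)) = Pow(Add(-3150, Rational(4, 121)), Rational(1, 2)) = Pow(Rational(-381146, 121), Rational(1, 2)) = Mul(Rational(1, 11), I, Pow(381146, Rational(1, 2)))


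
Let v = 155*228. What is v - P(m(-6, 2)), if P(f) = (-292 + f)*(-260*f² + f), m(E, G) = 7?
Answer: -3593565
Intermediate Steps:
v = 35340
P(f) = (-292 + f)*(f - 260*f²)
v - P(m(-6, 2)) = 35340 - 7*(-292 - 260*7² + 75921*7) = 35340 - 7*(-292 - 260*49 + 531447) = 35340 - 7*(-292 - 12740 + 531447) = 35340 - 7*518415 = 35340 - 1*3628905 = 35340 - 3628905 = -3593565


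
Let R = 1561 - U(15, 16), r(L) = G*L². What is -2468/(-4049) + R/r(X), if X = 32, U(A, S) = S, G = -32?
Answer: 74615719/132677632 ≈ 0.56238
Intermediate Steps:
r(L) = -32*L²
R = 1545 (R = 1561 - 1*16 = 1561 - 16 = 1545)
-2468/(-4049) + R/r(X) = -2468/(-4049) + 1545/((-32*32²)) = -2468*(-1/4049) + 1545/((-32*1024)) = 2468/4049 + 1545/(-32768) = 2468/4049 + 1545*(-1/32768) = 2468/4049 - 1545/32768 = 74615719/132677632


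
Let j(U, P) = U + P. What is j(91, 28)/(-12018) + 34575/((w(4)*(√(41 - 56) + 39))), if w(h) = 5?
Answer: 540148591/3076608 - 2305*I*√15/512 ≈ 175.57 - 17.436*I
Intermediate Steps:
j(U, P) = P + U
j(91, 28)/(-12018) + 34575/((w(4)*(√(41 - 56) + 39))) = (28 + 91)/(-12018) + 34575/((5*(√(41 - 56) + 39))) = 119*(-1/12018) + 34575/((5*(√(-15) + 39))) = -119/12018 + 34575/((5*(I*√15 + 39))) = -119/12018 + 34575/((5*(39 + I*√15))) = -119/12018 + 34575/(195 + 5*I*√15)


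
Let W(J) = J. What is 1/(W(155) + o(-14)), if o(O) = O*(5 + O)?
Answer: 1/281 ≈ 0.0035587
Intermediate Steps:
1/(W(155) + o(-14)) = 1/(155 - 14*(5 - 14)) = 1/(155 - 14*(-9)) = 1/(155 + 126) = 1/281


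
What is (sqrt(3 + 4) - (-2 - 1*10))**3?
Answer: (12 + sqrt(7))**3 ≈ 3141.5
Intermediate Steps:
(sqrt(3 + 4) - (-2 - 1*10))**3 = (sqrt(7) - (-2 - 10))**3 = (sqrt(7) - 1*(-12))**3 = (sqrt(7) + 12)**3 = (12 + sqrt(7))**3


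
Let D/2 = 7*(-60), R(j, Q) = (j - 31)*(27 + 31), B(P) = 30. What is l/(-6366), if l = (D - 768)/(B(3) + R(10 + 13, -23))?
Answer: -134/230237 ≈ -0.00058201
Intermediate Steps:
R(j, Q) = -1798 + 58*j (R(j, Q) = (-31 + j)*58 = -1798 + 58*j)
D = -840 (D = 2*(7*(-60)) = 2*(-420) = -840)
l = 804/217 (l = (-840 - 768)/(30 + (-1798 + 58*(10 + 13))) = -1608/(30 + (-1798 + 58*23)) = -1608/(30 + (-1798 + 1334)) = -1608/(30 - 464) = -1608/(-434) = -1608*(-1/434) = 804/217 ≈ 3.7051)
l/(-6366) = (804/217)/(-6366) = (804/217)*(-1/6366) = -134/230237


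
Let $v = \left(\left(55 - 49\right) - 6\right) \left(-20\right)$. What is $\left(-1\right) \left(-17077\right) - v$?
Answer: $17077$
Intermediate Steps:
$v = 0$ ($v = \left(\left(55 - 49\right) - 6\right) \left(-20\right) = \left(6 - 6\right) \left(-20\right) = 0 \left(-20\right) = 0$)
$\left(-1\right) \left(-17077\right) - v = \left(-1\right) \left(-17077\right) - 0 = 17077 + 0 = 17077$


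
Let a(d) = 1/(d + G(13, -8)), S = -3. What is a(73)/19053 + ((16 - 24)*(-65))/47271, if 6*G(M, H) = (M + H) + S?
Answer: 80733519/7338665180 ≈ 0.011001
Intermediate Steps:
G(M, H) = -½ + H/6 + M/6 (G(M, H) = ((M + H) - 3)/6 = ((H + M) - 3)/6 = (-3 + H + M)/6 = -½ + H/6 + M/6)
a(d) = 1/(⅓ + d) (a(d) = 1/(d + (-½ + (⅙)*(-8) + (⅙)*13)) = 1/(d + (-½ - 4/3 + 13/6)) = 1/(d + ⅓) = 1/(⅓ + d))
a(73)/19053 + ((16 - 24)*(-65))/47271 = (3/(1 + 3*73))/19053 + ((16 - 24)*(-65))/47271 = (3/(1 + 219))*(1/19053) - 8*(-65)*(1/47271) = (3/220)*(1/19053) + 520*(1/47271) = (3*(1/220))*(1/19053) + 520/47271 = (3/220)*(1/19053) + 520/47271 = 1/1397220 + 520/47271 = 80733519/7338665180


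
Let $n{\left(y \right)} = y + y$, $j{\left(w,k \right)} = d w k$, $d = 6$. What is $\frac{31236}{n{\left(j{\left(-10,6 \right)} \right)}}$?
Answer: $- \frac{2603}{60} \approx -43.383$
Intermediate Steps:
$j{\left(w,k \right)} = 6 k w$ ($j{\left(w,k \right)} = 6 w k = 6 k w$)
$n{\left(y \right)} = 2 y$
$\frac{31236}{n{\left(j{\left(-10,6 \right)} \right)}} = \frac{31236}{2 \cdot 6 \cdot 6 \left(-10\right)} = \frac{31236}{2 \left(-360\right)} = \frac{31236}{-720} = 31236 \left(- \frac{1}{720}\right) = - \frac{2603}{60}$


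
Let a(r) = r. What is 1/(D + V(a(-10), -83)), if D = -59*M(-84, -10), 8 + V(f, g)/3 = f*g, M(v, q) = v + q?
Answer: 1/8012 ≈ 0.00012481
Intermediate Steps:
M(v, q) = q + v
V(f, g) = -24 + 3*f*g (V(f, g) = -24 + 3*(f*g) = -24 + 3*f*g)
D = 5546 (D = -59*(-10 - 84) = -59*(-94) = 5546)
1/(D + V(a(-10), -83)) = 1/(5546 + (-24 + 3*(-10)*(-83))) = 1/(5546 + (-24 + 2490)) = 1/(5546 + 2466) = 1/8012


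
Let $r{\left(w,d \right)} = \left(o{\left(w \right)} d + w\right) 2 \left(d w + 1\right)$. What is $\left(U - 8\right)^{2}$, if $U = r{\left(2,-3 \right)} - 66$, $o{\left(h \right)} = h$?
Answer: $1156$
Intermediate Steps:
$r{\left(w,d \right)} = \left(1 + d w\right) \left(2 w + 2 d w\right)$ ($r{\left(w,d \right)} = \left(w d + w\right) 2 \left(d w + 1\right) = \left(d w + w\right) 2 \left(1 + d w\right) = \left(w + d w\right) 2 \left(1 + d w\right) = \left(2 w + 2 d w\right) \left(1 + d w\right) = \left(1 + d w\right) \left(2 w + 2 d w\right)$)
$U = -26$ ($U = 2 \cdot 2 \left(1 - 3 - 6 + 2 \left(-3\right)^{2}\right) - 66 = 2 \cdot 2 \left(1 - 3 - 6 + 2 \cdot 9\right) - 66 = 2 \cdot 2 \left(1 - 3 - 6 + 18\right) - 66 = 2 \cdot 2 \cdot 10 - 66 = 40 - 66 = -26$)
$\left(U - 8\right)^{2} = \left(-26 - 8\right)^{2} = \left(-34\right)^{2} = 1156$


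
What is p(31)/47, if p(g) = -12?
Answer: -12/47 ≈ -0.25532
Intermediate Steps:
p(31)/47 = -12/47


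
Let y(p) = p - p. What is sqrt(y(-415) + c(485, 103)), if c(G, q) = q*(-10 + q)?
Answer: sqrt(9579) ≈ 97.872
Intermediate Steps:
y(p) = 0
sqrt(y(-415) + c(485, 103)) = sqrt(0 + 103*(-10 + 103)) = sqrt(0 + 103*93) = sqrt(0 + 9579) = sqrt(9579)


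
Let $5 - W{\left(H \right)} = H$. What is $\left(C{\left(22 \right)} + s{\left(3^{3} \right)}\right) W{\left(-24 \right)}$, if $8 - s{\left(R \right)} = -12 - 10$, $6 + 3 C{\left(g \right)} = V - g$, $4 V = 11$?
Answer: $\frac{7511}{12} \approx 625.92$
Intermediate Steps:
$V = \frac{11}{4}$ ($V = \frac{1}{4} \cdot 11 = \frac{11}{4} \approx 2.75$)
$W{\left(H \right)} = 5 - H$
$C{\left(g \right)} = - \frac{13}{12} - \frac{g}{3}$ ($C{\left(g \right)} = -2 + \frac{\frac{11}{4} - g}{3} = -2 - \left(- \frac{11}{12} + \frac{g}{3}\right) = - \frac{13}{12} - \frac{g}{3}$)
$s{\left(R \right)} = 30$ ($s{\left(R \right)} = 8 - \left(-12 - 10\right) = 8 - -22 = 8 + 22 = 30$)
$\left(C{\left(22 \right)} + s{\left(3^{3} \right)}\right) W{\left(-24 \right)} = \left(\left(- \frac{13}{12} - \frac{22}{3}\right) + 30\right) \left(5 - -24\right) = \left(\left(- \frac{13}{12} - \frac{22}{3}\right) + 30\right) \left(5 + 24\right) = \left(- \frac{101}{12} + 30\right) 29 = \frac{259}{12} \cdot 29 = \frac{7511}{12}$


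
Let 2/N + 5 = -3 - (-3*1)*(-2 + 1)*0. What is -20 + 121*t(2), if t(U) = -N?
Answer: 41/4 ≈ 10.250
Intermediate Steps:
N = -¼ (N = 2/(-5 + (-3 - (-3*1)*(-2 + 1)*0)) = 2/(-5 + (-3 - (-3)*(-1*0))) = 2/(-5 + (-3 - (-3)*0)) = 2/(-5 + (-3 - 1*0)) = 2/(-5 + (-3 + 0)) = 2/(-5 - 3) = 2/(-8) = 2*(-⅛) = -¼ ≈ -0.25000)
t(U) = ¼ (t(U) = -1*(-¼) = ¼)
-20 + 121*t(2) = -20 + 121*(¼) = -20 + 121/4 = 41/4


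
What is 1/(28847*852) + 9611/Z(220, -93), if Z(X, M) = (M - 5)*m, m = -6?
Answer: 33477287/2048137 ≈ 16.345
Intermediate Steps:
Z(X, M) = 30 - 6*M (Z(X, M) = (M - 5)*(-6) = (-5 + M)*(-6) = 30 - 6*M)
1/(28847*852) + 9611/Z(220, -93) = 1/(28847*852) + 9611/(30 - 6*(-93)) = (1/28847)*(1/852) + 9611/(30 + 558) = 1/24577644 + 9611/588 = 1/24577644 + 9611*(1/588) = 1/24577644 + 1373/84 = 33477287/2048137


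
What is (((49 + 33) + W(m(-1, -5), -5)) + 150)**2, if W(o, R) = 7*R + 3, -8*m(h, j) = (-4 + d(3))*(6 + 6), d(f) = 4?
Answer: 40000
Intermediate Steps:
m(h, j) = 0 (m(h, j) = -(-4 + 4)*(6 + 6)/8 = -0*12 = -1/8*0 = 0)
W(o, R) = 3 + 7*R
(((49 + 33) + W(m(-1, -5), -5)) + 150)**2 = (((49 + 33) + (3 + 7*(-5))) + 150)**2 = ((82 + (3 - 35)) + 150)**2 = ((82 - 32) + 150)**2 = (50 + 150)**2 = 200**2 = 40000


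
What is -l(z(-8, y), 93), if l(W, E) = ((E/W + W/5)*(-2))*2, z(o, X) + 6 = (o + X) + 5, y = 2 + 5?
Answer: -938/5 ≈ -187.60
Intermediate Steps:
y = 7
z(o, X) = -1 + X + o (z(o, X) = -6 + ((o + X) + 5) = -6 + ((X + o) + 5) = -6 + (5 + X + o) = -1 + X + o)
l(W, E) = -4*W/5 - 4*E/W (l(W, E) = ((E/W + W*(1/5))*(-2))*2 = ((E/W + W/5)*(-2))*2 = ((W/5 + E/W)*(-2))*2 = (-2*W/5 - 2*E/W)*2 = -4*W/5 - 4*E/W)
-l(z(-8, y), 93) = -(-4*(-1 + 7 - 8)/5 - 4*93/(-1 + 7 - 8)) = -(-4/5*(-2) - 4*93/(-2)) = -(8/5 - 4*93*(-1/2)) = -(8/5 + 186) = -1*938/5 = -938/5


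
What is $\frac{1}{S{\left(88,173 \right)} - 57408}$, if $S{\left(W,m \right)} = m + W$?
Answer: $- \frac{1}{57147} \approx -1.7499 \cdot 10^{-5}$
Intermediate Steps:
$S{\left(W,m \right)} = W + m$
$\frac{1}{S{\left(88,173 \right)} - 57408} = \frac{1}{\left(88 + 173\right) - 57408} = \frac{1}{261 - 57408} = \frac{1}{-57147} = - \frac{1}{57147}$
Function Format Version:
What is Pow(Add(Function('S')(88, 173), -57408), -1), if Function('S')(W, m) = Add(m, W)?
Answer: Rational(-1, 57147) ≈ -1.7499e-5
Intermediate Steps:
Function('S')(W, m) = Add(W, m)
Pow(Add(Function('S')(88, 173), -57408), -1) = Pow(Add(Add(88, 173), -57408), -1) = Pow(Add(261, -57408), -1) = Pow(-57147, -1) = Rational(-1, 57147)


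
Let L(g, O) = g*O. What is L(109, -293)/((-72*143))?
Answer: 31937/10296 ≈ 3.1019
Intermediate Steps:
L(g, O) = O*g
L(109, -293)/((-72*143)) = (-293*109)/((-72*143)) = -31937/(-10296) = -31937*(-1/10296) = 31937/10296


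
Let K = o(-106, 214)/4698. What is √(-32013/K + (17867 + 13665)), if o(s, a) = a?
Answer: I*√7685233591/107 ≈ 819.3*I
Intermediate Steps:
K = 107/2349 (K = 214/4698 = 214*(1/4698) = 107/2349 ≈ 0.045551)
√(-32013/K + (17867 + 13665)) = √(-32013/107/2349 + (17867 + 13665)) = √(-32013*2349/107 + 31532) = √(-75198537/107 + 31532) = √(-71824613/107) = I*√7685233591/107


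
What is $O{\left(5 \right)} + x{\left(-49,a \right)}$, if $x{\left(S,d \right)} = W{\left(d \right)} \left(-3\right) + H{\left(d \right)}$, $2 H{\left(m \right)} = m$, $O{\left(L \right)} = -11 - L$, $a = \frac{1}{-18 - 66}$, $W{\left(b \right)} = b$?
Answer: $- \frac{2683}{168} \approx -15.97$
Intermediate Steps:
$a = - \frac{1}{84}$ ($a = \frac{1}{-84} = - \frac{1}{84} \approx -0.011905$)
$H{\left(m \right)} = \frac{m}{2}$
$x{\left(S,d \right)} = - \frac{5 d}{2}$ ($x{\left(S,d \right)} = d \left(-3\right) + \frac{d}{2} = - 3 d + \frac{d}{2} = - \frac{5 d}{2}$)
$O{\left(5 \right)} + x{\left(-49,a \right)} = \left(-11 - 5\right) - - \frac{5}{168} = \left(-11 - 5\right) + \frac{5}{168} = -16 + \frac{5}{168} = - \frac{2683}{168}$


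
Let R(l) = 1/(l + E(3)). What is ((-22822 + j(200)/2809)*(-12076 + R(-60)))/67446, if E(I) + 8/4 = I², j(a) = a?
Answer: 6838368302857/1673526357 ≈ 4086.2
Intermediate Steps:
E(I) = -2 + I²
R(l) = 1/(7 + l) (R(l) = 1/(l + (-2 + 3²)) = 1/(l + (-2 + 9)) = 1/(l + 7) = 1/(7 + l))
((-22822 + j(200)/2809)*(-12076 + R(-60)))/67446 = ((-22822 + 200/2809)*(-12076 + 1/(7 - 60)))/67446 = ((-22822 + 200*(1/2809))*(-12076 + 1/(-53)))*(1/67446) = ((-22822 + 200/2809)*(-12076 - 1/53))*(1/67446) = -64106798/2809*(-640029/53)*(1/67446) = (41030209817142/148877)*(1/67446) = 6838368302857/1673526357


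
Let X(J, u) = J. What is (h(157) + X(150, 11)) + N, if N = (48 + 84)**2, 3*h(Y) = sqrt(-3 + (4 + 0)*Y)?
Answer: 52747/3 ≈ 17582.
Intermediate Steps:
h(Y) = sqrt(-3 + 4*Y)/3 (h(Y) = sqrt(-3 + (4 + 0)*Y)/3 = sqrt(-3 + 4*Y)/3)
N = 17424 (N = 132**2 = 17424)
(h(157) + X(150, 11)) + N = (sqrt(-3 + 4*157)/3 + 150) + 17424 = (sqrt(-3 + 628)/3 + 150) + 17424 = (sqrt(625)/3 + 150) + 17424 = ((1/3)*25 + 150) + 17424 = (25/3 + 150) + 17424 = 475/3 + 17424 = 52747/3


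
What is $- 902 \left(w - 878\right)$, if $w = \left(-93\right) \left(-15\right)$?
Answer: $-466334$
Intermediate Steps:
$w = 1395$
$- 902 \left(w - 878\right) = - 902 \left(1395 - 878\right) = \left(-902\right) 517 = -466334$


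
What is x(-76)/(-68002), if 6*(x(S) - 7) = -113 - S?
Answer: -5/408012 ≈ -1.2255e-5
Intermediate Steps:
x(S) = -71/6 - S/6 (x(S) = 7 + (-113 - S)/6 = 7 + (-113/6 - S/6) = -71/6 - S/6)
x(-76)/(-68002) = (-71/6 - ⅙*(-76))/(-68002) = (-71/6 + 38/3)*(-1/68002) = (⅚)*(-1/68002) = -5/408012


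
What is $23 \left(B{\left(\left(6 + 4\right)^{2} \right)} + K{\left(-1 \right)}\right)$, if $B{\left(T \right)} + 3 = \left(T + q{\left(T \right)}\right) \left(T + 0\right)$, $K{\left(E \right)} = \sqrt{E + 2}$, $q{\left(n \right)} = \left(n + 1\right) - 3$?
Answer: $455354$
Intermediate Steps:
$q{\left(n \right)} = -2 + n$ ($q{\left(n \right)} = \left(1 + n\right) - 3 = -2 + n$)
$K{\left(E \right)} = \sqrt{2 + E}$
$B{\left(T \right)} = -3 + T \left(-2 + 2 T\right)$ ($B{\left(T \right)} = -3 + \left(T + \left(-2 + T\right)\right) \left(T + 0\right) = -3 + \left(-2 + 2 T\right) T = -3 + T \left(-2 + 2 T\right)$)
$23 \left(B{\left(\left(6 + 4\right)^{2} \right)} + K{\left(-1 \right)}\right) = 23 \left(\left(-3 + \left(\left(6 + 4\right)^{2}\right)^{2} + \left(6 + 4\right)^{2} \left(-2 + \left(6 + 4\right)^{2}\right)\right) + \sqrt{2 - 1}\right) = 23 \left(\left(-3 + \left(10^{2}\right)^{2} + 10^{2} \left(-2 + 10^{2}\right)\right) + \sqrt{1}\right) = 23 \left(\left(-3 + 100^{2} + 100 \left(-2 + 100\right)\right) + 1\right) = 23 \left(\left(-3 + 10000 + 100 \cdot 98\right) + 1\right) = 23 \left(\left(-3 + 10000 + 9800\right) + 1\right) = 23 \left(19797 + 1\right) = 23 \cdot 19798 = 455354$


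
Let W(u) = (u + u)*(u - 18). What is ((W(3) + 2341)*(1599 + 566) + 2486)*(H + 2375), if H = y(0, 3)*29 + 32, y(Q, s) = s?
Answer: 12160497094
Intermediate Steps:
W(u) = 2*u*(-18 + u) (W(u) = (2*u)*(-18 + u) = 2*u*(-18 + u))
H = 119 (H = 3*29 + 32 = 87 + 32 = 119)
((W(3) + 2341)*(1599 + 566) + 2486)*(H + 2375) = ((2*3*(-18 + 3) + 2341)*(1599 + 566) + 2486)*(119 + 2375) = ((2*3*(-15) + 2341)*2165 + 2486)*2494 = ((-90 + 2341)*2165 + 2486)*2494 = (2251*2165 + 2486)*2494 = (4873415 + 2486)*2494 = 4875901*2494 = 12160497094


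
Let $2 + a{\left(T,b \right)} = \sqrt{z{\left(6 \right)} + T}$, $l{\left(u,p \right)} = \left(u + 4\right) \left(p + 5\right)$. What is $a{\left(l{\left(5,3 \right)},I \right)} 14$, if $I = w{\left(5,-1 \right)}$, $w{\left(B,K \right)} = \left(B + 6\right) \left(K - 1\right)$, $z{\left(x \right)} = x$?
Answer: $-28 + 14 \sqrt{78} \approx 95.645$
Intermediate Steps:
$l{\left(u,p \right)} = \left(4 + u\right) \left(5 + p\right)$
$w{\left(B,K \right)} = \left(-1 + K\right) \left(6 + B\right)$ ($w{\left(B,K \right)} = \left(6 + B\right) \left(-1 + K\right) = \left(-1 + K\right) \left(6 + B\right)$)
$I = -22$ ($I = -6 - 5 + 6 \left(-1\right) + 5 \left(-1\right) = -6 - 5 - 6 - 5 = -22$)
$a{\left(T,b \right)} = -2 + \sqrt{6 + T}$
$a{\left(l{\left(5,3 \right)},I \right)} 14 = \left(-2 + \sqrt{6 + \left(20 + 4 \cdot 3 + 5 \cdot 5 + 3 \cdot 5\right)}\right) 14 = \left(-2 + \sqrt{6 + \left(20 + 12 + 25 + 15\right)}\right) 14 = \left(-2 + \sqrt{6 + 72}\right) 14 = \left(-2 + \sqrt{78}\right) 14 = -28 + 14 \sqrt{78}$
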